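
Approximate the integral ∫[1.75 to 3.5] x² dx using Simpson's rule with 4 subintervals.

f(x) = x²
a = 1.75, b = 3.5, n = 4
h = (b - a)/n = 0.437500

Simpson's rule: (h/3)[f(x₀) + 4f(x₁) + 2f(x₂) + ... + f(xₙ)]

x_0 = 1.7500, f(x_0) = 3.062500, coefficient = 1
x_1 = 2.1875, f(x_1) = 4.785156, coefficient = 4
x_2 = 2.6250, f(x_2) = 6.890625, coefficient = 2
x_3 = 3.0625, f(x_3) = 9.378906, coefficient = 4
x_4 = 3.5000, f(x_4) = 12.250000, coefficient = 1

I ≈ (0.437500/3) × 85.750000 = 12.505208
Exact value: 12.505208
Error: 0.000000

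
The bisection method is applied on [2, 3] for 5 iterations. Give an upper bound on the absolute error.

Bisection error bound: |error| ≤ (b-a)/2^n
|error| ≤ (3 - 2)/2^5 = 1/2^5
|error| ≤ 0.0312500000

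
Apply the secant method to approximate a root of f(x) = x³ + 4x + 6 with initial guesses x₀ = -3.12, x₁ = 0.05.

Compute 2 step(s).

f(x) = x³ + 4x + 6
x₀ = -3.12, x₁ = 0.05

Secant formula: x_{n+1} = x_n - f(x_n)(x_n - x_{n-1})/(f(x_n) - f(x_{n-1}))

Iteration 1:
  f(-3.120000) = -36.851328
  f(0.050000) = 6.200125
  x_2 = 0.050000 - 6.200125×(0.050000 - (-3.120000))/(6.200125 - (-36.851328))
       = -0.406533
Iteration 2:
  f(0.050000) = 6.200125
  f(-0.406533) = 4.306682
  x_3 = -0.406533 - 4.306682×(-0.406533 - 0.050000)/(4.306682 - 6.200125)
       = -1.444927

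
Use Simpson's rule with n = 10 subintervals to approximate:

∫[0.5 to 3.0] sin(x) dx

f(x) = sin(x)
a = 0.5, b = 3.0, n = 10
h = (b - a)/n = 0.250000

Simpson's rule: (h/3)[f(x₀) + 4f(x₁) + 2f(x₂) + ... + f(xₙ)]

x_0 = 0.5000, f(x_0) = 0.479426, coefficient = 1
x_1 = 0.7500, f(x_1) = 0.681639, coefficient = 4
x_2 = 1.0000, f(x_2) = 0.841471, coefficient = 2
x_3 = 1.2500, f(x_3) = 0.948985, coefficient = 4
x_4 = 1.5000, f(x_4) = 0.997495, coefficient = 2
x_5 = 1.7500, f(x_5) = 0.983986, coefficient = 4
x_6 = 2.0000, f(x_6) = 0.909297, coefficient = 2
x_7 = 2.2500, f(x_7) = 0.778073, coefficient = 4
x_8 = 2.5000, f(x_8) = 0.598472, coefficient = 2
x_9 = 2.7500, f(x_9) = 0.381661, coefficient = 4
x_10 = 3.0000, f(x_10) = 0.141120, coefficient = 1

I ≈ (0.250000/3) × 22.411391 = 1.867616
Exact value: 1.867575
Error: 0.000041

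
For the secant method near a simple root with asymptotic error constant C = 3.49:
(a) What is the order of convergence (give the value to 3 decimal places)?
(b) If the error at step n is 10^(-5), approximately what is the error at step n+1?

(a) Secant method has superlinear convergence with order φ = (1+√5)/2 ≈ 1.618.
    This means |e_{n+1}| ≈ C|e_n|^1.618.

(b) With |e_n| = 10^(-5) and C = 3.49:
    |e_{n+1}| ≈ 3.49 × (10^(-5))^1.618 = 3.49 × 10^(-8.09)

(a) ≈ 1.618 (golden ratio); (b) |e_{n+1}| ≈ 2.836e-08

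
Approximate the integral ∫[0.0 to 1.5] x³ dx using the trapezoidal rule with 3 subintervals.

f(x) = x³
a = 0.0, b = 1.5, n = 3
h = (b - a)/n = 0.500000

Trapezoidal rule: (h/2)[f(x₀) + 2f(x₁) + 2f(x₂) + ... + f(xₙ)]

x_0 = 0.0000, f(x_0) = 0.000000, coefficient = 1
x_1 = 0.5000, f(x_1) = 0.125000, coefficient = 2
x_2 = 1.0000, f(x_2) = 1.000000, coefficient = 2
x_3 = 1.5000, f(x_3) = 3.375000, coefficient = 1

I ≈ (0.500000/2) × 5.625000 = 1.406250
Exact value: 1.265625
Error: 0.140625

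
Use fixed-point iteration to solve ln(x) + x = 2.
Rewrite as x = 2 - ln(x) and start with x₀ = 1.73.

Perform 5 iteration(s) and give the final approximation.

Equation: ln(x) + x = 2
Fixed-point form: x = 2 - ln(x)
x₀ = 1.73

x_1 = g(1.730000) = 1.451879
x_2 = g(1.451879) = 1.627142
x_3 = g(1.627142) = 1.513175
x_4 = g(1.513175) = 1.585790
x_5 = g(1.585790) = 1.538917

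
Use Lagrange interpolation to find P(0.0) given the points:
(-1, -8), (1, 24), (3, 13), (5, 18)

Lagrange interpolation formula:
P(x) = Σ yᵢ × Lᵢ(x)
where Lᵢ(x) = Π_{j≠i} (x - xⱼ)/(xᵢ - xⱼ)

L_0(0.0) = (0.0 - 1)/(-1 - 1) × (0.0 - 3)/(-1 - 3) × (0.0 - 5)/(-1 - 5) = 0.312500
L_1(0.0) = (0.0 - (-1))/(1 - (-1)) × (0.0 - 3)/(1 - 3) × (0.0 - 5)/(1 - 5) = 0.937500
L_2(0.0) = (0.0 - (-1))/(3 - (-1)) × (0.0 - 1)/(3 - 1) × (0.0 - 5)/(3 - 5) = -0.312500
L_3(0.0) = (0.0 - (-1))/(5 - (-1)) × (0.0 - 1)/(5 - 1) × (0.0 - 3)/(5 - 3) = 0.062500

P(0.0) = (-8)×L_0(0.0) + 24×L_1(0.0) + 13×L_2(0.0) + 18×L_3(0.0)
P(0.0) = 17.062500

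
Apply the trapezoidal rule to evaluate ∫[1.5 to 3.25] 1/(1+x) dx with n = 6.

f(x) = 1/(1+x)
a = 1.5, b = 3.25, n = 6
h = (b - a)/n = 0.291667

Trapezoidal rule: (h/2)[f(x₀) + 2f(x₁) + 2f(x₂) + ... + f(xₙ)]

x_0 = 1.5000, f(x_0) = 0.400000, coefficient = 1
x_1 = 1.7917, f(x_1) = 0.358209, coefficient = 2
x_2 = 2.0833, f(x_2) = 0.324324, coefficient = 2
x_3 = 2.3750, f(x_3) = 0.296296, coefficient = 2
x_4 = 2.6667, f(x_4) = 0.272727, coefficient = 2
x_5 = 2.9583, f(x_5) = 0.252632, coefficient = 2
x_6 = 3.2500, f(x_6) = 0.235294, coefficient = 1

I ≈ (0.291667/2) × 3.643671 = 0.531369
Exact value: 0.530628
Error: 0.000740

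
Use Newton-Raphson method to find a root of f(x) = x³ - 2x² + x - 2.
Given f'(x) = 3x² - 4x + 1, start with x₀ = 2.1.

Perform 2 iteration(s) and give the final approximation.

f(x) = x³ - 2x² + x - 2
f'(x) = 3x² - 4x + 1
x₀ = 2.1

Newton-Raphson formula: x_{n+1} = x_n - f(x_n)/f'(x_n)

Iteration 1:
  f(2.100000) = 0.541000
  f'(2.100000) = 5.830000
  x_1 = 2.100000 - 0.541000/5.830000 = 2.007204
Iteration 2:
  f(2.007204) = 0.036229
  f'(2.007204) = 5.057789
  x_2 = 2.007204 - 0.036229/5.057789 = 2.000041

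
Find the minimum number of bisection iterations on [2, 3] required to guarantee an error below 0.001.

We need (b-a)/2^n ≤ 0.001
(3 - 2)/2^n ≤ 0.001
1/2^n ≤ 0.001
2^n ≥ 1000
n ≥ log₂(1000) = 9.97
n ≥ 10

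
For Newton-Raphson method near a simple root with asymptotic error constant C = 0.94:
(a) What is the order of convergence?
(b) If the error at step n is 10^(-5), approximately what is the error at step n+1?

(a) Newton-Raphson has quadratic (order 2) convergence near simple roots.
    This means |e_{n+1}| ≈ C|e_n|².

(b) With |e_n| = 10^(-5) and C = 0.94:
    |e_{n+1}| ≈ 0.94 × (10^(-5))² = 0.94 × 10^(-10)

(a) 2 (quadratic); (b) |e_{n+1}| ≈ 9.400e-11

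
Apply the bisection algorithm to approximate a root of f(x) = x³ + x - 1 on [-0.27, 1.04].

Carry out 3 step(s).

f(x) = x³ + x - 1
Initial interval: [-0.27, 1.04]

Iteration 1:
  c_1 = (-0.270000 + 1.040000)/2 = 0.385000
  f(c_1) = f(0.385000) = -0.557933
  f(a) × f(c) ≥ 0, new interval: [0.385000, 1.040000]
Iteration 2:
  c_2 = (0.385000 + 1.040000)/2 = 0.712500
  f(c_2) = f(0.712500) = 0.074205
  f(a) × f(c) < 0, new interval: [0.385000, 0.712500]
Iteration 3:
  c_3 = (0.385000 + 0.712500)/2 = 0.548750
  f(c_3) = f(0.548750) = -0.286007
  f(a) × f(c) ≥ 0, new interval: [0.548750, 0.712500]

After 3 iteration(s), the approximation is c_3 = 0.548750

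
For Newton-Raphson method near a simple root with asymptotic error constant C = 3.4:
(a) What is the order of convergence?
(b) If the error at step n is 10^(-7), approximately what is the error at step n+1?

(a) Newton-Raphson has quadratic (order 2) convergence near simple roots.
    This means |e_{n+1}| ≈ C|e_n|².

(b) With |e_n| = 10^(-7) and C = 3.4:
    |e_{n+1}| ≈ 3.4 × (10^(-7))² = 3.4 × 10^(-14)

(a) 2 (quadratic); (b) |e_{n+1}| ≈ 3.400e-14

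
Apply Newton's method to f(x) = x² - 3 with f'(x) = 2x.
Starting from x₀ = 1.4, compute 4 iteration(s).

f(x) = x² - 3
f'(x) = 2x
x₀ = 1.4

Newton-Raphson formula: x_{n+1} = x_n - f(x_n)/f'(x_n)

Iteration 1:
  f(1.400000) = -1.040000
  f'(1.400000) = 2.800000
  x_1 = 1.400000 - (-1.040000)/2.800000 = 1.771429
Iteration 2:
  f(1.771429) = 0.137959
  f'(1.771429) = 3.542857
  x_2 = 1.771429 - 0.137959/3.542857 = 1.732488
Iteration 3:
  f(1.732488) = 0.001516
  f'(1.732488) = 3.464977
  x_3 = 1.732488 - 0.001516/3.464977 = 1.732051
Iteration 4:
  f(1.732051) = 0.000000
  f'(1.732051) = 3.464102
  x_4 = 1.732051 - 0.000000/3.464102 = 1.732051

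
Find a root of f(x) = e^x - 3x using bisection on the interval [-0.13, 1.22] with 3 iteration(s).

f(x) = e^x - 3x
Initial interval: [-0.13, 1.22]

Iteration 1:
  c_1 = (-0.130000 + 1.220000)/2 = 0.545000
  f(c_1) = f(0.545000) = 0.089608
  f(a) × f(c) ≥ 0, new interval: [0.545000, 1.220000]
Iteration 2:
  c_2 = (0.545000 + 1.220000)/2 = 0.882500
  f(c_2) = f(0.882500) = -0.230566
  f(a) × f(c) < 0, new interval: [0.545000, 0.882500]
Iteration 3:
  c_3 = (0.545000 + 0.882500)/2 = 0.713750
  f(c_3) = f(0.713750) = -0.099617
  f(a) × f(c) < 0, new interval: [0.545000, 0.713750]

After 3 iteration(s), the approximation is c_3 = 0.713750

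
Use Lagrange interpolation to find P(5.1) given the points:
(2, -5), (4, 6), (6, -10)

Lagrange interpolation formula:
P(x) = Σ yᵢ × Lᵢ(x)
where Lᵢ(x) = Π_{j≠i} (x - xⱼ)/(xᵢ - xⱼ)

L_0(5.1) = (5.1 - 4)/(2 - 4) × (5.1 - 6)/(2 - 6) = -0.123750
L_1(5.1) = (5.1 - 2)/(4 - 2) × (5.1 - 6)/(4 - 6) = 0.697500
L_2(5.1) = (5.1 - 2)/(6 - 2) × (5.1 - 4)/(6 - 4) = 0.426250

P(5.1) = (-5)×L_0(5.1) + 6×L_1(5.1) + (-10)×L_2(5.1)
P(5.1) = 0.541250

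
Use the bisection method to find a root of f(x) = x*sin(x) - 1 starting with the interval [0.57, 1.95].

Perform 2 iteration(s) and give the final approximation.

f(x) = x*sin(x) - 1
Initial interval: [0.57, 1.95]

Iteration 1:
  c_1 = (0.570000 + 1.950000)/2 = 1.260000
  f(c_1) = f(1.260000) = 0.199634
  f(a) × f(c) < 0, new interval: [0.570000, 1.260000]
Iteration 2:
  c_2 = (0.570000 + 1.260000)/2 = 0.915000
  f(c_2) = f(0.915000) = -0.274805
  f(a) × f(c) ≥ 0, new interval: [0.915000, 1.260000]

After 2 iteration(s), the approximation is c_2 = 0.915000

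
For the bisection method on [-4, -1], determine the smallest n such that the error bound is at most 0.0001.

We need (b-a)/2^n ≤ 0.0001
(-1 - (-4))/2^n ≤ 0.0001
3/2^n ≤ 0.0001
2^n ≥ 30000
n ≥ log₂(30000) = 14.87
n ≥ 15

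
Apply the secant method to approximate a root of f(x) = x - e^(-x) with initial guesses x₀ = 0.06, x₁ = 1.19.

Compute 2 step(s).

f(x) = x - e^(-x)
x₀ = 0.06, x₁ = 1.19

Secant formula: x_{n+1} = x_n - f(x_n)(x_n - x_{n-1})/(f(x_n) - f(x_{n-1}))

Iteration 1:
  f(0.060000) = -0.881765
  f(1.190000) = 0.885779
  x_2 = 1.190000 - 0.885779×(1.190000 - 0.060000)/(0.885779 - (-0.881765))
       = 0.623717
Iteration 2:
  f(1.190000) = 0.885779
  f(0.623717) = 0.087768
  x_3 = 0.623717 - 0.087768×(0.623717 - 1.190000)/(0.087768 - 0.885779)
       = 0.561435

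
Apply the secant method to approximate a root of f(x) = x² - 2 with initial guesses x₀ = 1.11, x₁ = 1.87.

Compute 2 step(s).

f(x) = x² - 2
x₀ = 1.11, x₁ = 1.87

Secant formula: x_{n+1} = x_n - f(x_n)(x_n - x_{n-1})/(f(x_n) - f(x_{n-1}))

Iteration 1:
  f(1.110000) = -0.767900
  f(1.870000) = 1.496900
  x_2 = 1.870000 - 1.496900×(1.870000 - 1.110000)/(1.496900 - (-0.767900))
       = 1.367685
Iteration 2:
  f(1.870000) = 1.496900
  f(1.367685) = -0.129439
  x_3 = 1.367685 - (-0.129439)×(1.367685 - 1.870000)/(-0.129439 - 1.496900)
       = 1.407663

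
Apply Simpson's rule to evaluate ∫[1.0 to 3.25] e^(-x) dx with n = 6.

f(x) = e^(-x)
a = 1.0, b = 3.25, n = 6
h = (b - a)/n = 0.375000

Simpson's rule: (h/3)[f(x₀) + 4f(x₁) + 2f(x₂) + ... + f(xₙ)]

x_0 = 1.0000, f(x_0) = 0.367879, coefficient = 1
x_1 = 1.3750, f(x_1) = 0.252840, coefficient = 4
x_2 = 1.7500, f(x_2) = 0.173774, coefficient = 2
x_3 = 2.1250, f(x_3) = 0.119433, coefficient = 4
x_4 = 2.5000, f(x_4) = 0.082085, coefficient = 2
x_5 = 2.8750, f(x_5) = 0.056416, coefficient = 4
x_6 = 3.2500, f(x_6) = 0.038774, coefficient = 1

I ≈ (0.375000/3) × 2.633126 = 0.329141
Exact value: 0.329105
Error: 0.000036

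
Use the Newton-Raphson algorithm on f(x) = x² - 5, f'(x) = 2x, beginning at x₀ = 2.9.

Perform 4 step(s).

f(x) = x² - 5
f'(x) = 2x
x₀ = 2.9

Newton-Raphson formula: x_{n+1} = x_n - f(x_n)/f'(x_n)

Iteration 1:
  f(2.900000) = 3.410000
  f'(2.900000) = 5.800000
  x_1 = 2.900000 - 3.410000/5.800000 = 2.312069
Iteration 2:
  f(2.312069) = 0.345663
  f'(2.312069) = 4.624138
  x_2 = 2.312069 - 0.345663/4.624138 = 2.237317
Iteration 3:
  f(2.237317) = 0.005588
  f'(2.237317) = 4.474634
  x_3 = 2.237317 - 0.005588/4.474634 = 2.236068
Iteration 4:
  f(2.236068) = 0.000002
  f'(2.236068) = 4.472137
  x_4 = 2.236068 - 0.000002/4.472137 = 2.236068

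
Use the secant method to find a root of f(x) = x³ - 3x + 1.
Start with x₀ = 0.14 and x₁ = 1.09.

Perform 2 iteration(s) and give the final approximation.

f(x) = x³ - 3x + 1
x₀ = 0.14, x₁ = 1.09

Secant formula: x_{n+1} = x_n - f(x_n)(x_n - x_{n-1})/(f(x_n) - f(x_{n-1}))

Iteration 1:
  f(0.140000) = 0.582744
  f(1.090000) = -0.974971
  x_2 = 1.090000 - (-0.974971)×(1.090000 - 0.140000)/(-0.974971 - 0.582744)
       = 0.495397
Iteration 2:
  f(1.090000) = -0.974971
  f(0.495397) = -0.364611
  x_3 = 0.495397 - (-0.364611)×(0.495397 - 1.090000)/(-0.364611 - (-0.974971))
       = 0.140198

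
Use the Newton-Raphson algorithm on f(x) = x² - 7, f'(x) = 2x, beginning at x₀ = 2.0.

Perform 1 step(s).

f(x) = x² - 7
f'(x) = 2x
x₀ = 2.0

Newton-Raphson formula: x_{n+1} = x_n - f(x_n)/f'(x_n)

Iteration 1:
  f(2.000000) = -3.000000
  f'(2.000000) = 4.000000
  x_1 = 2.000000 - (-3.000000)/4.000000 = 2.750000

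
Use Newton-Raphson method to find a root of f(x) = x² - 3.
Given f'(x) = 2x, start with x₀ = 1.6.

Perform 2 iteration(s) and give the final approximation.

f(x) = x² - 3
f'(x) = 2x
x₀ = 1.6

Newton-Raphson formula: x_{n+1} = x_n - f(x_n)/f'(x_n)

Iteration 1:
  f(1.600000) = -0.440000
  f'(1.600000) = 3.200000
  x_1 = 1.600000 - (-0.440000)/3.200000 = 1.737500
Iteration 2:
  f(1.737500) = 0.018906
  f'(1.737500) = 3.475000
  x_2 = 1.737500 - 0.018906/3.475000 = 1.732059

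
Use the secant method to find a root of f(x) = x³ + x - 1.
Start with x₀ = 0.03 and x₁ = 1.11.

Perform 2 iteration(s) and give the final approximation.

f(x) = x³ + x - 1
x₀ = 0.03, x₁ = 1.11

Secant formula: x_{n+1} = x_n - f(x_n)(x_n - x_{n-1})/(f(x_n) - f(x_{n-1}))

Iteration 1:
  f(0.030000) = -0.969973
  f(1.110000) = 1.477631
  x_2 = 1.110000 - 1.477631×(1.110000 - 0.030000)/(1.477631 - (-0.969973))
       = 0.457998
Iteration 2:
  f(1.110000) = 1.477631
  f(0.457998) = -0.445931
  x_3 = 0.457998 - (-0.445931)×(0.457998 - 1.110000)/(-0.445931 - 1.477631)
       = 0.609149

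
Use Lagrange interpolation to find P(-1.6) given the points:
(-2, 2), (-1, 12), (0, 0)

Lagrange interpolation formula:
P(x) = Σ yᵢ × Lᵢ(x)
where Lᵢ(x) = Π_{j≠i} (x - xⱼ)/(xᵢ - xⱼ)

L_0(-1.6) = (-1.6 - (-1))/(-2 - (-1)) × (-1.6 - 0)/(-2 - 0) = 0.480000
L_1(-1.6) = (-1.6 - (-2))/(-1 - (-2)) × (-1.6 - 0)/(-1 - 0) = 0.640000
L_2(-1.6) = (-1.6 - (-2))/(0 - (-2)) × (-1.6 - (-1))/(0 - (-1)) = -0.120000

P(-1.6) = 2×L_0(-1.6) + 12×L_1(-1.6) + 0×L_2(-1.6)
P(-1.6) = 8.640000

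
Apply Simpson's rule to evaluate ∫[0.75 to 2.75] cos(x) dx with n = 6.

f(x) = cos(x)
a = 0.75, b = 2.75, n = 6
h = (b - a)/n = 0.333333

Simpson's rule: (h/3)[f(x₀) + 4f(x₁) + 2f(x₂) + ... + f(xₙ)]

x_0 = 0.7500, f(x_0) = 0.731689, coefficient = 1
x_1 = 1.0833, f(x_1) = 0.468386, coefficient = 4
x_2 = 1.4167, f(x_2) = 0.153520, coefficient = 2
x_3 = 1.7500, f(x_3) = -0.178246, coefficient = 4
x_4 = 2.0833, f(x_4) = -0.490390, coefficient = 2
x_5 = 2.4167, f(x_5) = -0.748549, coefficient = 4
x_6 = 2.7500, f(x_6) = -0.924302, coefficient = 1

I ≈ (0.333333/3) × -2.699988 = -0.299999
Exact value: -0.299978
Error: 0.000021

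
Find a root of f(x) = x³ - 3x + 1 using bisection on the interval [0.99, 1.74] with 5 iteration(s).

f(x) = x³ - 3x + 1
Initial interval: [0.99, 1.74]

Iteration 1:
  c_1 = (0.990000 + 1.740000)/2 = 1.365000
  f(c_1) = f(1.365000) = -0.551698
  f(a) × f(c) ≥ 0, new interval: [1.365000, 1.740000]
Iteration 2:
  c_2 = (1.365000 + 1.740000)/2 = 1.552500
  f(c_2) = f(1.552500) = 0.084423
  f(a) × f(c) < 0, new interval: [1.365000, 1.552500]
Iteration 3:
  c_3 = (1.365000 + 1.552500)/2 = 1.458750
  f(c_3) = f(1.458750) = -0.272101
  f(a) × f(c) ≥ 0, new interval: [1.458750, 1.552500]
Iteration 4:
  c_4 = (1.458750 + 1.552500)/2 = 1.505625
  f(c_4) = f(1.505625) = -0.103764
  f(a) × f(c) ≥ 0, new interval: [1.505625, 1.552500]
Iteration 5:
  c_5 = (1.505625 + 1.552500)/2 = 1.529062
  f(c_5) = f(1.529062) = -0.012190
  f(a) × f(c) ≥ 0, new interval: [1.529062, 1.552500]

After 5 iteration(s), the approximation is c_5 = 1.529062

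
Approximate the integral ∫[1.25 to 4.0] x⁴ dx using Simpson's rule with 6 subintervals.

f(x) = x⁴
a = 1.25, b = 4.0, n = 6
h = (b - a)/n = 0.458333

Simpson's rule: (h/3)[f(x₀) + 4f(x₁) + 2f(x₂) + ... + f(xₙ)]

x_0 = 1.2500, f(x_0) = 2.441406, coefficient = 1
x_1 = 1.7083, f(x_1) = 8.517075, coefficient = 4
x_2 = 2.1667, f(x_2) = 22.037809, coefficient = 2
x_3 = 2.6250, f(x_3) = 47.480713, coefficient = 4
x_4 = 3.0833, f(x_4) = 90.381993, coefficient = 2
x_5 = 3.5417, f(x_5) = 157.336953, coefficient = 4
x_6 = 4.0000, f(x_6) = 256.000000, coefficient = 1

I ≈ (0.458333/3) × 1336.619973 = 204.205829
Exact value: 204.189648
Error: 0.016181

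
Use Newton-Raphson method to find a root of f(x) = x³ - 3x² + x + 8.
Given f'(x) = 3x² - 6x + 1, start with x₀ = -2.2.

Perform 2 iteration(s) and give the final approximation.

f(x) = x³ - 3x² + x + 8
f'(x) = 3x² - 6x + 1
x₀ = -2.2

Newton-Raphson formula: x_{n+1} = x_n - f(x_n)/f'(x_n)

Iteration 1:
  f(-2.200000) = -19.368000
  f'(-2.200000) = 28.720000
  x_1 = -2.200000 - (-19.368000)/28.720000 = -1.525627
Iteration 2:
  f(-1.525627) = -4.059190
  f'(-1.525627) = 17.136371
  x_2 = -1.525627 - (-4.059190)/17.136371 = -1.288751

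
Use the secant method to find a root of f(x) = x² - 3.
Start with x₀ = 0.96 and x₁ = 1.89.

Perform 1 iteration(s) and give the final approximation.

f(x) = x² - 3
x₀ = 0.96, x₁ = 1.89

Secant formula: x_{n+1} = x_n - f(x_n)(x_n - x_{n-1})/(f(x_n) - f(x_{n-1}))

Iteration 1:
  f(0.960000) = -2.078400
  f(1.890000) = 0.572100
  x_2 = 1.890000 - 0.572100×(1.890000 - 0.960000)/(0.572100 - (-2.078400))
       = 1.689263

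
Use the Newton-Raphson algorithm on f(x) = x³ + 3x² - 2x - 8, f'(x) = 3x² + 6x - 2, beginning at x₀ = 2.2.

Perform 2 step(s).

f(x) = x³ + 3x² - 2x - 8
f'(x) = 3x² + 6x - 2
x₀ = 2.2

Newton-Raphson formula: x_{n+1} = x_n - f(x_n)/f'(x_n)

Iteration 1:
  f(2.200000) = 12.768000
  f'(2.200000) = 25.720000
  x_1 = 2.200000 - 12.768000/25.720000 = 1.703577
Iteration 2:
  f(1.703577) = 2.243447
  f'(1.703577) = 16.927986
  x_2 = 1.703577 - 2.243447/16.927986 = 1.571048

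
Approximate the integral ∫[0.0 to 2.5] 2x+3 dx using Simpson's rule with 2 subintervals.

f(x) = 2x+3
a = 0.0, b = 2.5, n = 2
h = (b - a)/n = 1.250000

Simpson's rule: (h/3)[f(x₀) + 4f(x₁) + 2f(x₂) + ... + f(xₙ)]

x_0 = 0.0000, f(x_0) = 3.000000, coefficient = 1
x_1 = 1.2500, f(x_1) = 5.500000, coefficient = 4
x_2 = 2.5000, f(x_2) = 8.000000, coefficient = 1

I ≈ (1.250000/3) × 33.000000 = 13.750000
Exact value: 13.750000
Error: 0.000000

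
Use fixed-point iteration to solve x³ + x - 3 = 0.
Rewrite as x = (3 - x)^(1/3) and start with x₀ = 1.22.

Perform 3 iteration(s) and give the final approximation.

Equation: x³ + x - 3 = 0
Fixed-point form: x = (3 - x)^(1/3)
x₀ = 1.22

x_1 = g(1.220000) = 1.211918
x_2 = g(1.211918) = 1.213750
x_3 = g(1.213750) = 1.213335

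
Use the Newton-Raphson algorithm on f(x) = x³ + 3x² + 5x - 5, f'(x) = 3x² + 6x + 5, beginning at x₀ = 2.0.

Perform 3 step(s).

f(x) = x³ + 3x² + 5x - 5
f'(x) = 3x² + 6x + 5
x₀ = 2.0

Newton-Raphson formula: x_{n+1} = x_n - f(x_n)/f'(x_n)

Iteration 1:
  f(2.000000) = 25.000000
  f'(2.000000) = 29.000000
  x_1 = 2.000000 - 25.000000/29.000000 = 1.137931
Iteration 2:
  f(1.137931) = 6.047808
  f'(1.137931) = 15.712247
  x_2 = 1.137931 - 6.047808/15.712247 = 0.753021
Iteration 3:
  f(0.753021) = 0.893216
  f'(0.753021) = 11.219243
  x_3 = 0.753021 - 0.893216/11.219243 = 0.673406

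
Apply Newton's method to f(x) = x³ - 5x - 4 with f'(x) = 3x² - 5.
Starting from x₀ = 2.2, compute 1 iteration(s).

f(x) = x³ - 5x - 4
f'(x) = 3x² - 5
x₀ = 2.2

Newton-Raphson formula: x_{n+1} = x_n - f(x_n)/f'(x_n)

Iteration 1:
  f(2.200000) = -4.352000
  f'(2.200000) = 9.520000
  x_1 = 2.200000 - (-4.352000)/9.520000 = 2.657143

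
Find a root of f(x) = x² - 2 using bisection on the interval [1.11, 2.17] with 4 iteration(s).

f(x) = x² - 2
Initial interval: [1.11, 2.17]

Iteration 1:
  c_1 = (1.110000 + 2.170000)/2 = 1.640000
  f(c_1) = f(1.640000) = 0.689600
  f(a) × f(c) < 0, new interval: [1.110000, 1.640000]
Iteration 2:
  c_2 = (1.110000 + 1.640000)/2 = 1.375000
  f(c_2) = f(1.375000) = -0.109375
  f(a) × f(c) ≥ 0, new interval: [1.375000, 1.640000]
Iteration 3:
  c_3 = (1.375000 + 1.640000)/2 = 1.507500
  f(c_3) = f(1.507500) = 0.272556
  f(a) × f(c) < 0, new interval: [1.375000, 1.507500]
Iteration 4:
  c_4 = (1.375000 + 1.507500)/2 = 1.441250
  f(c_4) = f(1.441250) = 0.077202
  f(a) × f(c) < 0, new interval: [1.375000, 1.441250]

After 4 iteration(s), the approximation is c_4 = 1.441250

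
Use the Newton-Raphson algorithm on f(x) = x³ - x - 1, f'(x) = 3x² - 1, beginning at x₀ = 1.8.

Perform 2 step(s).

f(x) = x³ - x - 1
f'(x) = 3x² - 1
x₀ = 1.8

Newton-Raphson formula: x_{n+1} = x_n - f(x_n)/f'(x_n)

Iteration 1:
  f(1.800000) = 3.032000
  f'(1.800000) = 8.720000
  x_1 = 1.800000 - 3.032000/8.720000 = 1.452294
Iteration 2:
  f(1.452294) = 0.610821
  f'(1.452294) = 5.327470
  x_2 = 1.452294 - 0.610821/5.327470 = 1.337639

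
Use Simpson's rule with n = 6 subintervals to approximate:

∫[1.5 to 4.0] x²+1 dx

f(x) = x²+1
a = 1.5, b = 4.0, n = 6
h = (b - a)/n = 0.416667

Simpson's rule: (h/3)[f(x₀) + 4f(x₁) + 2f(x₂) + ... + f(xₙ)]

x_0 = 1.5000, f(x_0) = 3.250000, coefficient = 1
x_1 = 1.9167, f(x_1) = 4.673611, coefficient = 4
x_2 = 2.3333, f(x_2) = 6.444444, coefficient = 2
x_3 = 2.7500, f(x_3) = 8.562500, coefficient = 4
x_4 = 3.1667, f(x_4) = 11.027778, coefficient = 2
x_5 = 3.5833, f(x_5) = 13.840278, coefficient = 4
x_6 = 4.0000, f(x_6) = 17.000000, coefficient = 1

I ≈ (0.416667/3) × 163.500000 = 22.708333
Exact value: 22.708333
Error: 0.000000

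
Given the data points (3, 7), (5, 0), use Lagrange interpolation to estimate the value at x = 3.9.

Lagrange interpolation formula:
P(x) = Σ yᵢ × Lᵢ(x)
where Lᵢ(x) = Π_{j≠i} (x - xⱼ)/(xᵢ - xⱼ)

L_0(3.9) = (3.9 - 5)/(3 - 5) = 0.550000
L_1(3.9) = (3.9 - 3)/(5 - 3) = 0.450000

P(3.9) = 7×L_0(3.9) + 0×L_1(3.9)
P(3.9) = 3.850000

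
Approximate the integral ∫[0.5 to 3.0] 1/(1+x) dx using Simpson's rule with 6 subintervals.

f(x) = 1/(1+x)
a = 0.5, b = 3.0, n = 6
h = (b - a)/n = 0.416667

Simpson's rule: (h/3)[f(x₀) + 4f(x₁) + 2f(x₂) + ... + f(xₙ)]

x_0 = 0.5000, f(x_0) = 0.666667, coefficient = 1
x_1 = 0.9167, f(x_1) = 0.521739, coefficient = 4
x_2 = 1.3333, f(x_2) = 0.428571, coefficient = 2
x_3 = 1.7500, f(x_3) = 0.363636, coefficient = 4
x_4 = 2.1667, f(x_4) = 0.315789, coefficient = 2
x_5 = 2.5833, f(x_5) = 0.279070, coefficient = 4
x_6 = 3.0000, f(x_6) = 0.250000, coefficient = 1

I ≈ (0.416667/3) × 7.063170 = 0.980996
Exact value: 0.980829
Error: 0.000167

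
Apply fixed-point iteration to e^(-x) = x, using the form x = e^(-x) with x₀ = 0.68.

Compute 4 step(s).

Equation: e^(-x) = x
Fixed-point form: x = e^(-x)
x₀ = 0.68

x_1 = g(0.680000) = 0.506617
x_2 = g(0.506617) = 0.602531
x_3 = g(0.602531) = 0.547425
x_4 = g(0.547425) = 0.578438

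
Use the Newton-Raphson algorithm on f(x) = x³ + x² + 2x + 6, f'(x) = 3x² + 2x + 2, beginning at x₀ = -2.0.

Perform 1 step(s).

f(x) = x³ + x² + 2x + 6
f'(x) = 3x² + 2x + 2
x₀ = -2.0

Newton-Raphson formula: x_{n+1} = x_n - f(x_n)/f'(x_n)

Iteration 1:
  f(-2.000000) = -2.000000
  f'(-2.000000) = 10.000000
  x_1 = -2.000000 - (-2.000000)/10.000000 = -1.800000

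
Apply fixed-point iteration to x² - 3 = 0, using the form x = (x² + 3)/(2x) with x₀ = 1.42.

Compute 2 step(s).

Equation: x² - 3 = 0
Fixed-point form: x = (x² + 3)/(2x)
x₀ = 1.42

x_1 = g(1.420000) = 1.766338
x_2 = g(1.766338) = 1.732384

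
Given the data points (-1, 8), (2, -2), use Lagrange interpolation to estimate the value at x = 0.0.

Lagrange interpolation formula:
P(x) = Σ yᵢ × Lᵢ(x)
where Lᵢ(x) = Π_{j≠i} (x - xⱼ)/(xᵢ - xⱼ)

L_0(0.0) = (0.0 - 2)/(-1 - 2) = 0.666667
L_1(0.0) = (0.0 - (-1))/(2 - (-1)) = 0.333333

P(0.0) = 8×L_0(0.0) + (-2)×L_1(0.0)
P(0.0) = 4.666667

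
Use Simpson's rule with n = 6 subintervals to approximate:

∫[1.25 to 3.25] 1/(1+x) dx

f(x) = 1/(1+x)
a = 1.25, b = 3.25, n = 6
h = (b - a)/n = 0.333333

Simpson's rule: (h/3)[f(x₀) + 4f(x₁) + 2f(x₂) + ... + f(xₙ)]

x_0 = 1.2500, f(x_0) = 0.444444, coefficient = 1
x_1 = 1.5833, f(x_1) = 0.387097, coefficient = 4
x_2 = 1.9167, f(x_2) = 0.342857, coefficient = 2
x_3 = 2.2500, f(x_3) = 0.307692, coefficient = 4
x_4 = 2.5833, f(x_4) = 0.279070, coefficient = 2
x_5 = 2.9167, f(x_5) = 0.255319, coefficient = 4
x_6 = 3.2500, f(x_6) = 0.235294, coefficient = 1

I ≈ (0.333333/3) × 5.724025 = 0.636003
Exact value: 0.635989
Error: 0.000014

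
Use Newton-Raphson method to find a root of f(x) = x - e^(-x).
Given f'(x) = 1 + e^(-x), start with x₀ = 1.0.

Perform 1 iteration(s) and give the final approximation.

f(x) = x - e^(-x)
f'(x) = 1 + e^(-x)
x₀ = 1.0

Newton-Raphson formula: x_{n+1} = x_n - f(x_n)/f'(x_n)

Iteration 1:
  f(1.000000) = 0.632121
  f'(1.000000) = 1.367879
  x_1 = 1.000000 - 0.632121/1.367879 = 0.537883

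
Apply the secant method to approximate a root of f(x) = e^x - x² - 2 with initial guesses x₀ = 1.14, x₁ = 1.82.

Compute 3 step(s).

f(x) = e^x - x² - 2
x₀ = 1.14, x₁ = 1.82

Secant formula: x_{n+1} = x_n - f(x_n)(x_n - x_{n-1})/(f(x_n) - f(x_{n-1}))

Iteration 1:
  f(1.140000) = -0.172832
  f(1.820000) = 0.859458
  x_2 = 1.820000 - 0.859458×(1.820000 - 1.140000)/(0.859458 - (-0.172832))
       = 1.253849
Iteration 2:
  f(1.820000) = 0.859458
  f(1.253849) = -0.068334
  x_3 = 1.253849 - (-0.068334)×(1.253849 - 1.820000)/(-0.068334 - 0.859458)
       = 1.295547
Iteration 3:
  f(1.253849) = -0.068334
  f(1.295547) = -0.025448
  x_4 = 1.295547 - (-0.025448)×(1.295547 - 1.253849)/(-0.025448 - (-0.068334))
       = 1.320291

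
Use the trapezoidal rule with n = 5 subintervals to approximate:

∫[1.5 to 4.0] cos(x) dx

f(x) = cos(x)
a = 1.5, b = 4.0, n = 5
h = (b - a)/n = 0.500000

Trapezoidal rule: (h/2)[f(x₀) + 2f(x₁) + 2f(x₂) + ... + f(xₙ)]

x_0 = 1.5000, f(x_0) = 0.070737, coefficient = 1
x_1 = 2.0000, f(x_1) = -0.416147, coefficient = 2
x_2 = 2.5000, f(x_2) = -0.801144, coefficient = 2
x_3 = 3.0000, f(x_3) = -0.989992, coefficient = 2
x_4 = 3.5000, f(x_4) = -0.936457, coefficient = 2
x_5 = 4.0000, f(x_5) = -0.653644, coefficient = 1

I ≈ (0.500000/2) × -6.870386 = -1.717596
Exact value: -1.754297
Error: 0.036701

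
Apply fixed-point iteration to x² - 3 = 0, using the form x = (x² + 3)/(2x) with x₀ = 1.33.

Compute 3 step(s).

Equation: x² - 3 = 0
Fixed-point form: x = (x² + 3)/(2x)
x₀ = 1.33

x_1 = g(1.330000) = 1.792820
x_2 = g(1.792820) = 1.733081
x_3 = g(1.733081) = 1.732051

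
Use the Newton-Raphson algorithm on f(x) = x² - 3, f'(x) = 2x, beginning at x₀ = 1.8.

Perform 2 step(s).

f(x) = x² - 3
f'(x) = 2x
x₀ = 1.8

Newton-Raphson formula: x_{n+1} = x_n - f(x_n)/f'(x_n)

Iteration 1:
  f(1.800000) = 0.240000
  f'(1.800000) = 3.600000
  x_1 = 1.800000 - 0.240000/3.600000 = 1.733333
Iteration 2:
  f(1.733333) = 0.004444
  f'(1.733333) = 3.466667
  x_2 = 1.733333 - 0.004444/3.466667 = 1.732051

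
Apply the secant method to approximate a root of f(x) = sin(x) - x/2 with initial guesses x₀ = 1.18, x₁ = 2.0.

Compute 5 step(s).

f(x) = sin(x) - x/2
x₀ = 1.18, x₁ = 2.0

Secant formula: x_{n+1} = x_n - f(x_n)(x_n - x_{n-1})/(f(x_n) - f(x_{n-1}))

Iteration 1:
  f(1.180000) = 0.334606
  f(2.000000) = -0.090703
  x_2 = 2.000000 - (-0.090703)×(2.000000 - 1.180000)/(-0.090703 - 0.334606)
       = 1.825124
Iteration 2:
  f(2.000000) = -0.090703
  f(1.825124) = 0.055270
  x_3 = 1.825124 - 0.055270×(1.825124 - 2.000000)/(0.055270 - (-0.090703))
       = 1.891338
Iteration 3:
  f(1.825124) = 0.055270
  f(1.891338) = 0.003396
  x_4 = 1.891338 - 0.003396×(1.891338 - 1.825124)/(0.003396 - 0.055270)
       = 1.895673
Iteration 4:
  f(1.891338) = 0.003396
  f(1.895673) = -0.000146
  x_5 = 1.895673 - (-0.000146)×(1.895673 - 1.891338)/(-0.000146 - 0.003396)
       = 1.895494
Iteration 5:
  f(1.895673) = -0.000146
  f(1.895494) = 0.000000
  x_6 = 1.895494 - 0.000000×(1.895494 - 1.895673)/(0.000000 - (-0.000146))
       = 1.895494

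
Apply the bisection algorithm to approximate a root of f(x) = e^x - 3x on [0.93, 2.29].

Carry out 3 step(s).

f(x) = e^x - 3x
Initial interval: [0.93, 2.29]

Iteration 1:
  c_1 = (0.930000 + 2.290000)/2 = 1.610000
  f(c_1) = f(1.610000) = 0.172811
  f(a) × f(c) < 0, new interval: [0.930000, 1.610000]
Iteration 2:
  c_2 = (0.930000 + 1.610000)/2 = 1.270000
  f(c_2) = f(1.270000) = -0.249147
  f(a) × f(c) ≥ 0, new interval: [1.270000, 1.610000]
Iteration 3:
  c_3 = (1.270000 + 1.610000)/2 = 1.440000
  f(c_3) = f(1.440000) = -0.099304
  f(a) × f(c) ≥ 0, new interval: [1.440000, 1.610000]

After 3 iteration(s), the approximation is c_3 = 1.440000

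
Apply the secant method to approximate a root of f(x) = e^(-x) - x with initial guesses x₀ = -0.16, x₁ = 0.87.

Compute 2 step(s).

f(x) = e^(-x) - x
x₀ = -0.16, x₁ = 0.87

Secant formula: x_{n+1} = x_n - f(x_n)(x_n - x_{n-1})/(f(x_n) - f(x_{n-1}))

Iteration 1:
  f(-0.160000) = 1.333511
  f(0.870000) = -0.451048
  x_2 = 0.870000 - (-0.451048)×(0.870000 - (-0.160000))/(-0.451048 - 1.333511)
       = 0.609667
Iteration 2:
  f(0.870000) = -0.451048
  f(0.609667) = -0.066135
  x_3 = 0.609667 - (-0.066135)×(0.609667 - 0.870000)/(-0.066135 - (-0.451048))
       = 0.564937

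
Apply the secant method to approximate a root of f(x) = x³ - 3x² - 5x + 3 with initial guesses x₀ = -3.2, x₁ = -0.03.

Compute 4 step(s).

f(x) = x³ - 3x² - 5x + 3
x₀ = -3.2, x₁ = -0.03

Secant formula: x_{n+1} = x_n - f(x_n)(x_n - x_{n-1})/(f(x_n) - f(x_{n-1}))

Iteration 1:
  f(-3.200000) = -44.488000
  f(-0.030000) = 3.147273
  x_2 = -0.030000 - 3.147273×(-0.030000 - (-3.200000))/(3.147273 - (-44.488000))
       = -0.239443
Iteration 2:
  f(-0.030000) = 3.147273
  f(-0.239443) = 4.011487
  x_3 = -0.239443 - 4.011487×(-0.239443 - (-0.030000))/(4.011487 - 3.147273)
       = 0.732743
Iteration 3:
  f(-0.239443) = 4.011487
  f(0.732743) = -1.881033
  x_4 = 0.732743 - (-1.881033)×(0.732743 - (-0.239443))/(-1.881033 - 4.011487)
       = 0.422398
Iteration 4:
  f(0.732743) = -1.881033
  f(0.422398) = 0.428113
  x_5 = 0.422398 - 0.428113×(0.422398 - 0.732743)/(0.428113 - (-1.881033))
       = 0.479936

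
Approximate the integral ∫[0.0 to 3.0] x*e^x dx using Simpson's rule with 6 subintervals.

f(x) = x*e^x
a = 0.0, b = 3.0, n = 6
h = (b - a)/n = 0.500000

Simpson's rule: (h/3)[f(x₀) + 4f(x₁) + 2f(x₂) + ... + f(xₙ)]

x_0 = 0.0000, f(x_0) = 0.000000, coefficient = 1
x_1 = 0.5000, f(x_1) = 0.824361, coefficient = 4
x_2 = 1.0000, f(x_2) = 2.718282, coefficient = 2
x_3 = 1.5000, f(x_3) = 6.722534, coefficient = 4
x_4 = 2.0000, f(x_4) = 14.778112, coefficient = 2
x_5 = 2.5000, f(x_5) = 30.456235, coefficient = 4
x_6 = 3.0000, f(x_6) = 60.256611, coefficient = 1

I ≈ (0.500000/3) × 247.261915 = 41.210319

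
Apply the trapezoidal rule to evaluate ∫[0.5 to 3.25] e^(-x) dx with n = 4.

f(x) = e^(-x)
a = 0.5, b = 3.25, n = 4
h = (b - a)/n = 0.687500

Trapezoidal rule: (h/2)[f(x₀) + 2f(x₁) + 2f(x₂) + ... + f(xₙ)]

x_0 = 0.5000, f(x_0) = 0.606531, coefficient = 1
x_1 = 1.1875, f(x_1) = 0.304983, coefficient = 2
x_2 = 1.8750, f(x_2) = 0.153355, coefficient = 2
x_3 = 2.5625, f(x_3) = 0.077112, coefficient = 2
x_4 = 3.2500, f(x_4) = 0.038774, coefficient = 1

I ≈ (0.687500/2) × 1.716204 = 0.589945
Exact value: 0.567756
Error: 0.022189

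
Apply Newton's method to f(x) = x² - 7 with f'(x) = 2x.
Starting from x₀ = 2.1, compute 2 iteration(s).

f(x) = x² - 7
f'(x) = 2x
x₀ = 2.1

Newton-Raphson formula: x_{n+1} = x_n - f(x_n)/f'(x_n)

Iteration 1:
  f(2.100000) = -2.590000
  f'(2.100000) = 4.200000
  x_1 = 2.100000 - (-2.590000)/4.200000 = 2.716667
Iteration 2:
  f(2.716667) = 0.380278
  f'(2.716667) = 5.433333
  x_2 = 2.716667 - 0.380278/5.433333 = 2.646677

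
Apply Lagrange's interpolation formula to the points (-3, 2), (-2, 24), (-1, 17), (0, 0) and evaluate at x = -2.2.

Lagrange interpolation formula:
P(x) = Σ yᵢ × Lᵢ(x)
where Lᵢ(x) = Π_{j≠i} (x - xⱼ)/(xᵢ - xⱼ)

L_0(-2.2) = (-2.2 - (-2))/(-3 - (-2)) × (-2.2 - (-1))/(-3 - (-1)) × (-2.2 - 0)/(-3 - 0) = 0.088000
L_1(-2.2) = (-2.2 - (-3))/(-2 - (-3)) × (-2.2 - (-1))/(-2 - (-1)) × (-2.2 - 0)/(-2 - 0) = 1.056000
L_2(-2.2) = (-2.2 - (-3))/(-1 - (-3)) × (-2.2 - (-2))/(-1 - (-2)) × (-2.2 - 0)/(-1 - 0) = -0.176000
L_3(-2.2) = (-2.2 - (-3))/(0 - (-3)) × (-2.2 - (-2))/(0 - (-2)) × (-2.2 - (-1))/(0 - (-1)) = 0.032000

P(-2.2) = 2×L_0(-2.2) + 24×L_1(-2.2) + 17×L_2(-2.2) + 0×L_3(-2.2)
P(-2.2) = 22.528000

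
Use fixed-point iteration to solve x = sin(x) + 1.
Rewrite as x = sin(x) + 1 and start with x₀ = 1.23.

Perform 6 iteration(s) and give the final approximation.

Equation: x = sin(x) + 1
Fixed-point form: x = sin(x) + 1
x₀ = 1.23

x_1 = g(1.230000) = 1.942489
x_2 = g(1.942489) = 1.931714
x_3 = g(1.931714) = 1.935573
x_4 = g(1.935573) = 1.934203
x_5 = g(1.934203) = 1.934691
x_6 = g(1.934691) = 1.934518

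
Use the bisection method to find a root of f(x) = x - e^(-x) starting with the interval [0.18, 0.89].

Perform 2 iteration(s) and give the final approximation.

f(x) = x - e^(-x)
Initial interval: [0.18, 0.89]

Iteration 1:
  c_1 = (0.180000 + 0.890000)/2 = 0.535000
  f(c_1) = f(0.535000) = -0.050669
  f(a) × f(c) ≥ 0, new interval: [0.535000, 0.890000]
Iteration 2:
  c_2 = (0.535000 + 0.890000)/2 = 0.712500
  f(c_2) = f(0.712500) = 0.222083
  f(a) × f(c) < 0, new interval: [0.535000, 0.712500]

After 2 iteration(s), the approximation is c_2 = 0.712500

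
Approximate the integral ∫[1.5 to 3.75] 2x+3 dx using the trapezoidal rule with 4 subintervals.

f(x) = 2x+3
a = 1.5, b = 3.75, n = 4
h = (b - a)/n = 0.562500

Trapezoidal rule: (h/2)[f(x₀) + 2f(x₁) + 2f(x₂) + ... + f(xₙ)]

x_0 = 1.5000, f(x_0) = 6.000000, coefficient = 1
x_1 = 2.0625, f(x_1) = 7.125000, coefficient = 2
x_2 = 2.6250, f(x_2) = 8.250000, coefficient = 2
x_3 = 3.1875, f(x_3) = 9.375000, coefficient = 2
x_4 = 3.7500, f(x_4) = 10.500000, coefficient = 1

I ≈ (0.562500/2) × 66.000000 = 18.562500
Exact value: 18.562500
Error: 0.000000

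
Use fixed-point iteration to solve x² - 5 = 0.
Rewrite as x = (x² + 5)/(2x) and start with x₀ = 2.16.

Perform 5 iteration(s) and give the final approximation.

Equation: x² - 5 = 0
Fixed-point form: x = (x² + 5)/(2x)
x₀ = 2.16

x_1 = g(2.160000) = 2.237407
x_2 = g(2.237407) = 2.236068
x_3 = g(2.236068) = 2.236068
x_4 = g(2.236068) = 2.236068
x_5 = g(2.236068) = 2.236068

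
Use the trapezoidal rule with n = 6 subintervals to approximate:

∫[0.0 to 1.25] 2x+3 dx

f(x) = 2x+3
a = 0.0, b = 1.25, n = 6
h = (b - a)/n = 0.208333

Trapezoidal rule: (h/2)[f(x₀) + 2f(x₁) + 2f(x₂) + ... + f(xₙ)]

x_0 = 0.0000, f(x_0) = 3.000000, coefficient = 1
x_1 = 0.2083, f(x_1) = 3.416667, coefficient = 2
x_2 = 0.4167, f(x_2) = 3.833333, coefficient = 2
x_3 = 0.6250, f(x_3) = 4.250000, coefficient = 2
x_4 = 0.8333, f(x_4) = 4.666667, coefficient = 2
x_5 = 1.0417, f(x_5) = 5.083333, coefficient = 2
x_6 = 1.2500, f(x_6) = 5.500000, coefficient = 1

I ≈ (0.208333/2) × 51.000000 = 5.312500
Exact value: 5.312500
Error: 0.000000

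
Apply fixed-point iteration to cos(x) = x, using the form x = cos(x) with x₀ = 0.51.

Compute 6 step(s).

Equation: cos(x) = x
Fixed-point form: x = cos(x)
x₀ = 0.51

x_1 = g(0.510000) = 0.872745
x_2 = g(0.872745) = 0.642726
x_3 = g(0.642726) = 0.800465
x_4 = g(0.800465) = 0.696373
x_5 = g(0.696373) = 0.767173
x_6 = g(0.767173) = 0.719875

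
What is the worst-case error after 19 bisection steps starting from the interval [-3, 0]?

Bisection error bound: |error| ≤ (b-a)/2^n
|error| ≤ (0 - (-3))/2^19 = 3/2^19
|error| ≤ 0.0000057220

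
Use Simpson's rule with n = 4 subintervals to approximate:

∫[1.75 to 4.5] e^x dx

f(x) = e^x
a = 1.75, b = 4.5, n = 4
h = (b - a)/n = 0.687500

Simpson's rule: (h/3)[f(x₀) + 4f(x₁) + 2f(x₂) + ... + f(xₙ)]

x_0 = 1.7500, f(x_0) = 5.754603, coefficient = 1
x_1 = 2.4375, f(x_1) = 11.444394, coefficient = 4
x_2 = 3.1250, f(x_2) = 22.759895, coefficient = 2
x_3 = 3.8125, f(x_3) = 45.263456, coefficient = 4
x_4 = 4.5000, f(x_4) = 90.017131, coefficient = 1

I ≈ (0.687500/3) × 368.122925 = 84.361504
Exact value: 84.262529
Error: 0.098975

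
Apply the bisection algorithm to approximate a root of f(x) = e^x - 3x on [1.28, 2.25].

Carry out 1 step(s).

f(x) = e^x - 3x
Initial interval: [1.28, 2.25]

Iteration 1:
  c_1 = (1.280000 + 2.250000)/2 = 1.765000
  f(c_1) = f(1.765000) = 0.546572
  f(a) × f(c) < 0, new interval: [1.280000, 1.765000]

After 1 iteration(s), the approximation is c_1 = 1.765000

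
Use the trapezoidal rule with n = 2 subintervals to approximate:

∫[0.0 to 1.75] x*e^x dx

f(x) = x*e^x
a = 0.0, b = 1.75, n = 2
h = (b - a)/n = 0.875000

Trapezoidal rule: (h/2)[f(x₀) + 2f(x₁) + 2f(x₂) + ... + f(xₙ)]

x_0 = 0.0000, f(x_0) = 0.000000, coefficient = 1
x_1 = 0.8750, f(x_1) = 2.099016, coefficient = 2
x_2 = 1.7500, f(x_2) = 10.070555, coefficient = 1

I ≈ (0.875000/2) × 14.268586 = 6.242507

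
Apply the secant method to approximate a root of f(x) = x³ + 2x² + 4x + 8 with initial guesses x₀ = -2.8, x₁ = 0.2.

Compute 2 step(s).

f(x) = x³ + 2x² + 4x + 8
x₀ = -2.8, x₁ = 0.2

Secant formula: x_{n+1} = x_n - f(x_n)(x_n - x_{n-1})/(f(x_n) - f(x_{n-1}))

Iteration 1:
  f(-2.800000) = -9.472000
  f(0.200000) = 8.888000
  x_2 = 0.200000 - 8.888000×(0.200000 - (-2.800000))/(8.888000 - (-9.472000))
       = -1.252288
Iteration 2:
  f(0.200000) = 8.888000
  f(-1.252288) = 4.163430
  x_3 = -1.252288 - 4.163430×(-1.252288 - 0.200000)/(4.163430 - 8.888000)
       = -2.532086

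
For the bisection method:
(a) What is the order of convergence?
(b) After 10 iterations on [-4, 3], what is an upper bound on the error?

(a) Bisection has linear (order 1) convergence; the error is halved each step.

(b) Error bound = (b-a)/2^n = (3 - (-4))/2^{10}
    = 7/2^{10}

(a) 1 (linear); (b) error ≤ 6.84e-03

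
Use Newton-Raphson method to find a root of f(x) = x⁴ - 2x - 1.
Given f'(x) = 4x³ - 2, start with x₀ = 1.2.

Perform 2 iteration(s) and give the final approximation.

f(x) = x⁴ - 2x - 1
f'(x) = 4x³ - 2
x₀ = 1.2

Newton-Raphson formula: x_{n+1} = x_n - f(x_n)/f'(x_n)

Iteration 1:
  f(1.200000) = -1.326400
  f'(1.200000) = 4.912000
  x_1 = 1.200000 - (-1.326400)/4.912000 = 1.470033
Iteration 2:
  f(1.470033) = 0.729838
  f'(1.470033) = 10.706937
  x_2 = 1.470033 - 0.729838/10.706937 = 1.401868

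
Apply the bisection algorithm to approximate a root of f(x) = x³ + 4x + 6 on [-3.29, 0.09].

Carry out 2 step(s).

f(x) = x³ + 4x + 6
Initial interval: [-3.29, 0.09]

Iteration 1:
  c_1 = (-3.290000 + 0.090000)/2 = -1.600000
  f(c_1) = f(-1.600000) = -4.496000
  f(a) × f(c) ≥ 0, new interval: [-1.600000, 0.090000]
Iteration 2:
  c_2 = (-1.600000 + 0.090000)/2 = -0.755000
  f(c_2) = f(-0.755000) = 2.549631
  f(a) × f(c) < 0, new interval: [-1.600000, -0.755000]

After 2 iteration(s), the approximation is c_2 = -0.755000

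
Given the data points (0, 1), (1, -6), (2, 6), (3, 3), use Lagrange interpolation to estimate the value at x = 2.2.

Lagrange interpolation formula:
P(x) = Σ yᵢ × Lᵢ(x)
where Lᵢ(x) = Π_{j≠i} (x - xⱼ)/(xᵢ - xⱼ)

L_0(2.2) = (2.2 - 1)/(0 - 1) × (2.2 - 2)/(0 - 2) × (2.2 - 3)/(0 - 3) = 0.032000
L_1(2.2) = (2.2 - 0)/(1 - 0) × (2.2 - 2)/(1 - 2) × (2.2 - 3)/(1 - 3) = -0.176000
L_2(2.2) = (2.2 - 0)/(2 - 0) × (2.2 - 1)/(2 - 1) × (2.2 - 3)/(2 - 3) = 1.056000
L_3(2.2) = (2.2 - 0)/(3 - 0) × (2.2 - 1)/(3 - 1) × (2.2 - 2)/(3 - 2) = 0.088000

P(2.2) = 1×L_0(2.2) + (-6)×L_1(2.2) + 6×L_2(2.2) + 3×L_3(2.2)
P(2.2) = 7.688000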